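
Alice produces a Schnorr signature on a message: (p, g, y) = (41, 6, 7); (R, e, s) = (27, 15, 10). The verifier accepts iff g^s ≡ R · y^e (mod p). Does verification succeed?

g^s mod p:
6^10 mod 41 = 32
R · y^e mod p:
7^15 mod 41 = 14
27·14 = 378 ≡ 9 (mod 41)
32 ≠ 9; the check fails.

fails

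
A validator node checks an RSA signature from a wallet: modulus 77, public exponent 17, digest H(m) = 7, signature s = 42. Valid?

s^2 ≡ 42^2 = 1764 ≡ 70
s^4 ≡ 70^2 = 4900 ≡ 49
s^8 ≡ 49^2 = 2401 ≡ 14
s^16 ≡ 14^2 = 196 ≡ 42
17 = 16 + 1, so s^17 ≡ 42·42 ≡ 70 (mod 77)
70 ≠ 7, so verification fails.

no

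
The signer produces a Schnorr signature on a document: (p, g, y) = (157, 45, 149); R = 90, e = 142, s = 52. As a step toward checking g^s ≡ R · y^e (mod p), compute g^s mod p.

1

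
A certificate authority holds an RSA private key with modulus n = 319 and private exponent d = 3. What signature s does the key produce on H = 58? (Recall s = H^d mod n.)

203

H^2 ≡ 58^2 = 3364 ≡ 174
3 = 2 + 1, so H^3 ≡ 174·58 ≡ 203 (mod 319)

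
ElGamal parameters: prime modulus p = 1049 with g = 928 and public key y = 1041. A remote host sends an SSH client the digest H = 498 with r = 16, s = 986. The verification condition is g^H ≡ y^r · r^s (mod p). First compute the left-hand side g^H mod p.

146

Squares mod 1049: 928^1≡928, 928^2≡1004, 928^4≡976, 928^8≡84, 928^16≡762, 928^32≡547, 928^64≡244, 928^128≡792, 928^256≡1011
498 = 256 + 128 + 64 + 32 + 16 + 2, so 928^498 ≡ 1011·792·244·547·762·1004 ≡ 146 (mod 1049)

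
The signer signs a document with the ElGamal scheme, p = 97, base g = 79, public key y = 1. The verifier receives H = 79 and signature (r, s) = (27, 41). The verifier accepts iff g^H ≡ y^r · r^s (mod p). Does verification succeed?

Left side g^H mod p:
79^2 = 6241 ≡ 33
79^4 ≡ 33^2 = 1089 ≡ 22
79^8 ≡ 22^2 = 484 ≡ 96
79^16 ≡ 96^2 = 9216 ≡ 1
79^32 ≡ 1^2 = 1
79^64 ≡ 1^2 = 1
79 = 64 + 8 + 4 + 2 + 1, so 79^79 ≡ 1·96·22·33·79 ≡ 70 (mod 97)
Right side y^r · r^s mod p:
1^2 = 1
1^4 ≡ 1^2 = 1
1^8 ≡ 1^2 = 1
1^16 ≡ 1^2 = 1
27 = 16 + 8 + 2 + 1, so 1^27 ≡ 1·1·1·1 ≡ 1 (mod 97)
27^2 = 729 ≡ 50
27^4 ≡ 50^2 = 2500 ≡ 75
27^8 ≡ 75^2 = 5625 ≡ 96
27^16 ≡ 96^2 = 9216 ≡ 1
27^32 ≡ 1^2 = 1
41 = 32 + 8 + 1, so 27^41 ≡ 1·96·27 ≡ 70 (mod 97)
1·70 = 70 ≡ 70 (mod 97)
70 ≡ 70 (mod 97), so the signature is genuine.

passes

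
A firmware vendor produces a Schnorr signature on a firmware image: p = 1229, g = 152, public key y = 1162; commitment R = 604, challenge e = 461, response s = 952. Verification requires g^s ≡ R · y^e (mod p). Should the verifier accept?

g^s mod p:
Squares mod 1229: 152^1≡152, 152^2≡982, 152^4≡788, 152^8≡299, 152^16≡913, 152^32≡307, 152^64≡845, 152^128≡1205, 152^256≡576, 152^512≡1175
952 = 512 + 256 + 128 + 32 + 16 + 8, so 152^952 ≡ 1175·576·1205·307·913·299 ≡ 378 (mod 1229)
R · y^e mod p:
Squares mod 1229: 1162^1≡1162, 1162^2≡802, 1162^4≡437, 1162^8≡474, 1162^16≡998, 1162^32≡514, 1162^64≡1190, 1162^128≡292, 1162^256≡463
461 = 256 + 128 + 64 + 8 + 4 + 1, so 1162^461 ≡ 463·292·1190·474·437·1162 ≡ 1193 (mod 1229)
604·1193 = 720572 ≡ 378 (mod 1229)
378 ≡ 378 (mod 1229); signature holds.

accept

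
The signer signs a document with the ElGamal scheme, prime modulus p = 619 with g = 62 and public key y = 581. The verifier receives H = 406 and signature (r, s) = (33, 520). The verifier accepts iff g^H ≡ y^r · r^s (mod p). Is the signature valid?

invalid

Left side g^H mod p:
62^2 = 3844 ≡ 130
62^4 ≡ 130^2 = 16900 ≡ 187
62^8 ≡ 187^2 = 34969 ≡ 305
62^16 ≡ 305^2 = 93025 ≡ 175
62^32 ≡ 175^2 = 30625 ≡ 294
62^64 ≡ 294^2 = 86436 ≡ 395
62^128 ≡ 395^2 = 156025 ≡ 37
62^256 ≡ 37^2 = 1369 ≡ 131
406 = 256 + 128 + 16 + 4 + 2, so 62^406 ≡ 131·37·175·187·130 ≡ 148 (mod 619)
Right side y^r · r^s mod p:
581^2 = 337561 ≡ 206
581^4 ≡ 206^2 = 42436 ≡ 344
581^8 ≡ 344^2 = 118336 ≡ 107
581^16 ≡ 107^2 = 11449 ≡ 307
581^32 ≡ 307^2 = 94249 ≡ 161
33 = 32 + 1, so 581^33 ≡ 161·581 ≡ 72 (mod 619)
33^2 = 1089 ≡ 470
33^4 ≡ 470^2 = 220900 ≡ 536
33^8 ≡ 536^2 = 287296 ≡ 80
33^16 ≡ 80^2 = 6400 ≡ 210
33^32 ≡ 210^2 = 44100 ≡ 151
33^64 ≡ 151^2 = 22801 ≡ 517
33^128 ≡ 517^2 = 267289 ≡ 500
33^256 ≡ 500^2 = 250000 ≡ 543
33^512 ≡ 543^2 = 294849 ≡ 205
520 = 512 + 8, so 33^520 ≡ 205·80 ≡ 306 (mod 619)
72·306 = 22032 ≡ 367 (mod 619)
148 ≠ 367, so verification fails.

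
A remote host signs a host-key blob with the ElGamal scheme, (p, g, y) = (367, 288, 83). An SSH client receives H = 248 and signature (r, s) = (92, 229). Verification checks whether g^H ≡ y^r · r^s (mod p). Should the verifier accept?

Left side g^H mod p:
288^248 mod 367 = 31
Right side y^r · r^s mod p:
83^92 mod 367 = 283
92^229 mod 367 = 144
283·144 = 40752 ≡ 15 (mod 367)
31 ≠ 15, so verification fails.

reject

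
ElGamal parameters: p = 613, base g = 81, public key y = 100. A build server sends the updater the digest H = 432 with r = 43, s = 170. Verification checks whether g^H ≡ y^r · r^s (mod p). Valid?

yes

Left side g^H mod p:
81^432 mod 613 = 37
Right side y^r · r^s mod p:
100^43 mod 613 = 566
43^170 mod 613 = 547
566·547 = 309602 ≡ 37 (mod 613)
37 ≡ 37 (mod 613), so the signature is genuine.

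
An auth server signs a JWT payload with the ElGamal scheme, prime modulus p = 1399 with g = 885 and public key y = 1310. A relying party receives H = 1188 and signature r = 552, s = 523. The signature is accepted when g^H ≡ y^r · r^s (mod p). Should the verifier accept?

reject

Left side g^H mod p:
885^1188 mod 1399 = 944
Right side y^r · r^s mod p:
1310^552 mod 1399 = 1205
552^523 mod 1399 = 1394
1205·1394 = 1679770 ≡ 970 (mod 1399)
944 ≠ 970, so verification fails.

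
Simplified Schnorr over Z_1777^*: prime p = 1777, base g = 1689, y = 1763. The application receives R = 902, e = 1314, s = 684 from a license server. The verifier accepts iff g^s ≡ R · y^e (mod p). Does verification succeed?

g^s mod p:
Squares mod 1777: 1689^1≡1689, 1689^2≡636, 1689^4≡1117, 1689^8≡235, 1689^16≡138, 1689^32≡1274, 1689^64≡675, 1689^128≡713, 1689^256≡147, 1689^512≡285
684 = 512 + 128 + 32 + 8 + 4, so 1689^684 ≡ 285·713·1274·235·1117 ≡ 372 (mod 1777)
R · y^e mod p:
Squares mod 1777: 1763^1≡1763, 1763^2≡196, 1763^4≡1099, 1763^8≡1218, 1763^16≡1506, 1763^32≡584, 1763^64≡1649, 1763^128≡391, 1763^256≡59, 1763^512≡1704, 1763^1024≡1775
1314 = 1024 + 256 + 32 + 2, so 1763^1314 ≡ 1775·59·584·196 ≡ 225 (mod 1777)
902·225 = 202950 ≡ 372 (mod 1777)
372 ≡ 372 (mod 1777); signature holds.

passes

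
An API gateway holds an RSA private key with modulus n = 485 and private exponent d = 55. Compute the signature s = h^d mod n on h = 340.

460

h^2 ≡ 340^2 = 115600 ≡ 170
h^4 ≡ 170^2 = 28900 ≡ 285
h^8 ≡ 285^2 = 81225 ≡ 230
h^16 ≡ 230^2 = 52900 ≡ 35
h^32 ≡ 35^2 = 1225 ≡ 255
55 = 32 + 16 + 4 + 2 + 1, so h^55 ≡ 255·35·285·170·340 ≡ 460 (mod 485)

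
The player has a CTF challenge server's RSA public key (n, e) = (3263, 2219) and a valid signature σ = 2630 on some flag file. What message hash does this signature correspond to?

σ^2 ≡ 2630^2 = 6916900 ≡ 2603
σ^4 ≡ 2603^2 = 6775609 ≡ 1621
σ^8 ≡ 1621^2 = 2627641 ≡ 926
σ^16 ≡ 926^2 = 857476 ≡ 2570
σ^32 ≡ 2570^2 = 6604900 ≡ 588
σ^64 ≡ 588^2 = 345744 ≡ 3129
σ^128 ≡ 3129^2 = 9790641 ≡ 1641
σ^256 ≡ 1641^2 = 2692881 ≡ 906
σ^512 ≡ 906^2 = 820836 ≡ 1823
σ^1024 ≡ 1823^2 = 3323329 ≡ 1595
σ^2048 ≡ 1595^2 = 2544025 ≡ 2148
2219 = 2048 + 128 + 32 + 8 + 2 + 1, so σ^2219 ≡ 2148·1641·588·926·2603·2630 ≡ 1414 (mod 3263)

1414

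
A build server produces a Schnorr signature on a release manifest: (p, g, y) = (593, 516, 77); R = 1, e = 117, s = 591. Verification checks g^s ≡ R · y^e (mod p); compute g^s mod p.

77

516^2 = 266256 ≡ 592
516^4 ≡ 592^2 = 350464 ≡ 1
516^8 ≡ 1^2 = 1
516^16 ≡ 1^2 = 1
516^32 ≡ 1^2 = 1
516^64 ≡ 1^2 = 1
516^128 ≡ 1^2 = 1
516^256 ≡ 1^2 = 1
516^512 ≡ 1^2 = 1
591 = 512 + 64 + 8 + 4 + 2 + 1, so 516^591 ≡ 1·1·1·1·592·516 ≡ 77 (mod 593)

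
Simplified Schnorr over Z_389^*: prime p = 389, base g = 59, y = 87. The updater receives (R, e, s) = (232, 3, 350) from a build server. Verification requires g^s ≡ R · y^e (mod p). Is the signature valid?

invalid

g^s mod p:
59^2 = 3481 ≡ 369
59^4 ≡ 369^2 = 136161 ≡ 11
59^8 ≡ 11^2 = 121
59^16 ≡ 121^2 = 14641 ≡ 248
59^32 ≡ 248^2 = 61504 ≡ 42
59^64 ≡ 42^2 = 1764 ≡ 208
59^128 ≡ 208^2 = 43264 ≡ 85
59^256 ≡ 85^2 = 7225 ≡ 223
350 = 256 + 64 + 16 + 8 + 4 + 2, so 59^350 ≡ 223·208·248·121·11·369 ≡ 77 (mod 389)
R · y^e mod p:
87^2 = 7569 ≡ 178
3 = 2 + 1, so 87^3 ≡ 178·87 ≡ 315 (mod 389)
232·315 = 73080 ≡ 337 (mod 389)
77 ≠ 337; the check fails.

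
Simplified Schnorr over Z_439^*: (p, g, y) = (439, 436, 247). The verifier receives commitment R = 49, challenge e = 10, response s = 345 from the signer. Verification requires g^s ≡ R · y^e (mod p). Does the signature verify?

g^s mod p:
436^345 mod 439 = 18
R · y^e mod p:
247^10 mod 439 = 81
49·81 = 3969 ≡ 18 (mod 439)
18 ≡ 18 (mod 439); signature holds.

verifies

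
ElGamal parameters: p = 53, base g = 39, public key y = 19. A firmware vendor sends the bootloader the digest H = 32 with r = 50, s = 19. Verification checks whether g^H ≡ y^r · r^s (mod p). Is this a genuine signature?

Left side g^H mod p:
39^32 mod 53 = 15
Right side y^r · r^s mod p:
19^50 mod 53 = 37
50^19 mod 53 = 19
37·19 = 703 ≡ 14 (mod 53)
15 ≠ 14, so verification fails.

forged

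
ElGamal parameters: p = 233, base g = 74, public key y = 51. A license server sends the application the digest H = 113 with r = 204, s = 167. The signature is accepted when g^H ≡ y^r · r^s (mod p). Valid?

Left side g^H mod p:
74^113 mod 233 = 63
Right side y^r · r^s mod p:
51^204 mod 233 = 51
204^167 mod 233 = 152
51·152 = 7752 ≡ 63 (mod 233)
63 ≡ 63 (mod 233), so the signature is genuine.

yes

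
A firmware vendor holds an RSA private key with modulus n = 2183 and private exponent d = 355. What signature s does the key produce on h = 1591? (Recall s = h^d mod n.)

1406

h^2 ≡ 1591^2 = 2531281 ≡ 1184
h^4 ≡ 1184^2 = 1401856 ≡ 370
h^8 ≡ 370^2 = 136900 ≡ 1554
h^16 ≡ 1554^2 = 2414916 ≡ 518
h^32 ≡ 518^2 = 268324 ≡ 1998
h^64 ≡ 1998^2 = 3992004 ≡ 1480
h^128 ≡ 1480^2 = 2190400 ≡ 851
h^256 ≡ 851^2 = 724201 ≡ 1628
355 = 256 + 64 + 32 + 2 + 1, so h^355 ≡ 1628·1480·1998·1184·1591 ≡ 1406 (mod 2183)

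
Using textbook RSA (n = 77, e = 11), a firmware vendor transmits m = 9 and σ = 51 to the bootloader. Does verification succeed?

fails

Squares mod 77: σ^1≡51, σ^2≡60, σ^4≡58, σ^8≡53
11 = 8 + 2 + 1, so σ^11 ≡ 53·60·51 ≡ 18 (mod 77)
18 ≠ 9, so verification fails.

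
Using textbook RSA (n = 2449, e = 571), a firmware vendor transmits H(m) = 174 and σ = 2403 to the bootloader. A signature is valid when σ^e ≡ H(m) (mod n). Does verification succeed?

fails

σ^571 mod 2449 = 1039
1039 ≠ 174, so verification fails.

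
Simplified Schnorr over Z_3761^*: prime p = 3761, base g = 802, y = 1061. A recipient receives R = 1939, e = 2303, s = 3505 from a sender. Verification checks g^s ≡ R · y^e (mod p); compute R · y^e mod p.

422

1061^2 = 1125721 ≡ 1182
1061^4 ≡ 1182^2 = 1397124 ≡ 1793
1061^8 ≡ 1793^2 = 3214849 ≡ 2955
1061^16 ≡ 2955^2 = 8732025 ≡ 2744
1061^32 ≡ 2744^2 = 7529536 ≡ 14
1061^64 ≡ 14^2 = 196
1061^128 ≡ 196^2 = 38416 ≡ 806
1061^256 ≡ 806^2 = 649636 ≡ 2744
1061^512 ≡ 2744^2 = 7529536 ≡ 14
1061^1024 ≡ 14^2 = 196
1061^2048 ≡ 196^2 = 38416 ≡ 806
2303 = 2048 + 128 + 64 + 32 + 16 + 8 + 4 + 2 + 1, so 1061^2303 ≡ 806·806·196·14·2744·2955·1793·1182·1061 ≡ 2836 (mod 3761)
R · y^e ≡ 1939·2836 = 5499004 ≡ 422 (mod 3761)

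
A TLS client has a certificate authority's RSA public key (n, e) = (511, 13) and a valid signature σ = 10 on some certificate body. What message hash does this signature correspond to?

136

Squares mod 511: σ^1≡10, σ^2≡100, σ^4≡291, σ^8≡366
13 = 8 + 4 + 1, so σ^13 ≡ 366·291·10 ≡ 136 (mod 511)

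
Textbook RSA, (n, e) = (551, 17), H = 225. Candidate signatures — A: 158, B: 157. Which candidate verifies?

Candidate A: Squares mod 551: 158^1≡158, 158^2≡169, 158^4≡460, 158^8≡16, 158^16≡256; 17 = 16 + 1, so 158^17 ≡ 256·158 ≡ 225 (mod 551)
  → matches H = 225
Candidate B: Squares mod 551: 157^1≡157, 157^2≡405, 157^4≡378, 157^8≡175, 157^16≡320; 17 = 16 + 1, so 157^17 ≡ 320·157 ≡ 99 (mod 551)

A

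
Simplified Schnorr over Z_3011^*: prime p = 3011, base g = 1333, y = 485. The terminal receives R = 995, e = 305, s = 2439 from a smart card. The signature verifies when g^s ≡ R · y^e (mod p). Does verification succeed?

fails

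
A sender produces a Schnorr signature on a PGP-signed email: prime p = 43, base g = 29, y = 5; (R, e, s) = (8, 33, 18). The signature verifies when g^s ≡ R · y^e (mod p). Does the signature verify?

verifies

g^s mod p:
29^2 = 841 ≡ 24
29^4 ≡ 24^2 = 576 ≡ 17
29^8 ≡ 17^2 = 289 ≡ 31
29^16 ≡ 31^2 = 961 ≡ 15
18 = 16 + 2, so 29^18 ≡ 15·24 ≡ 16 (mod 43)
R · y^e mod p:
5^2 = 25
5^4 ≡ 25^2 = 625 ≡ 23
5^8 ≡ 23^2 = 529 ≡ 13
5^16 ≡ 13^2 = 169 ≡ 40
5^32 ≡ 40^2 = 1600 ≡ 9
33 = 32 + 1, so 5^33 ≡ 9·5 ≡ 2 (mod 43)
8·2 = 16 ≡ 16 (mod 43)
16 ≡ 16 (mod 43); signature holds.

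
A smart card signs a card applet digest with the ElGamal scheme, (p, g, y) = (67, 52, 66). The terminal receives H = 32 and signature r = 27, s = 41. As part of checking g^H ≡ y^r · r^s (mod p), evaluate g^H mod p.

52^2 = 2704 ≡ 24
52^4 ≡ 24^2 = 576 ≡ 40
52^8 ≡ 40^2 = 1600 ≡ 59
52^16 ≡ 59^2 = 3481 ≡ 64
52^32 ≡ 64^2 = 4096 ≡ 9

9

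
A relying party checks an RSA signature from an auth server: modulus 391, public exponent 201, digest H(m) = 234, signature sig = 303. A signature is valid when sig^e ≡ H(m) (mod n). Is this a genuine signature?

forged

sig^2 ≡ 303^2 = 91809 ≡ 315
sig^4 ≡ 315^2 = 99225 ≡ 302
sig^8 ≡ 302^2 = 91204 ≡ 101
sig^16 ≡ 101^2 = 10201 ≡ 35
sig^32 ≡ 35^2 = 1225 ≡ 52
sig^64 ≡ 52^2 = 2704 ≡ 358
sig^128 ≡ 358^2 = 128164 ≡ 307
201 = 128 + 64 + 8 + 1, so sig^201 ≡ 307·358·101·303 ≡ 156 (mod 391)
The recovered value 156 does not match the digest 234.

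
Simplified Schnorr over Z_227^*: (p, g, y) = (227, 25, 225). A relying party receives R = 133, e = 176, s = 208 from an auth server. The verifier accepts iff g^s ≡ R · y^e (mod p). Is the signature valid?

g^s mod p:
Squares mod 227: 25^1≡25, 25^2≡171, 25^4≡185, 25^8≡175, 25^16≡207, 25^32≡173, 25^64≡192, 25^128≡90
208 = 128 + 64 + 16, so 25^208 ≡ 90·192·207 ≡ 121 (mod 227)
R · y^e mod p:
Squares mod 227: 225^1≡225, 225^2≡4, 225^4≡16, 225^8≡29, 225^16≡160, 225^32≡176, 225^64≡104, 225^128≡147
176 = 128 + 32 + 16, so 225^176 ≡ 147·176·160 ≡ 175 (mod 227)
133·175 = 23275 ≡ 121 (mod 227)
121 ≡ 121 (mod 227); signature holds.

valid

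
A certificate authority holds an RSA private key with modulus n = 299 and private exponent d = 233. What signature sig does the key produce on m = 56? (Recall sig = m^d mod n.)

153

m^2 ≡ 56^2 = 3136 ≡ 146
m^4 ≡ 146^2 = 21316 ≡ 87
m^8 ≡ 87^2 = 7569 ≡ 94
m^16 ≡ 94^2 = 8836 ≡ 165
m^32 ≡ 165^2 = 27225 ≡ 16
m^64 ≡ 16^2 = 256
m^128 ≡ 256^2 = 65536 ≡ 55
233 = 128 + 64 + 32 + 8 + 1, so m^233 ≡ 55·256·16·94·56 ≡ 153 (mod 299)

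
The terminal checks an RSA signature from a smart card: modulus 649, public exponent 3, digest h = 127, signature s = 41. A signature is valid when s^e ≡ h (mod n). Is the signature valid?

s^2 ≡ 41^2 = 1681 ≡ 383
3 = 2 + 1, so s^3 ≡ 383·41 ≡ 127 (mod 649)
127 = h, so the signature checks out.

valid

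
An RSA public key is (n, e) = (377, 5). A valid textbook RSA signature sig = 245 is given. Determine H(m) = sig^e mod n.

267

sig^2 ≡ 245^2 = 60025 ≡ 82
sig^4 ≡ 82^2 = 6724 ≡ 315
5 = 4 + 1, so sig^5 ≡ 315·245 ≡ 267 (mod 377)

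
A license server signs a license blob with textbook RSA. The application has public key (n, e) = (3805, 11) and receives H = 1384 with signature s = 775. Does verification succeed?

fails

s^11 mod 3805 = 1610
s^11 mod 3805 = 1610, but H = 1384.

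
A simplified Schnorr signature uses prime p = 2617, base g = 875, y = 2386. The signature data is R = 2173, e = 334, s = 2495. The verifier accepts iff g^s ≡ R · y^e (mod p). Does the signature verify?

g^s mod p:
875^2 = 765625 ≡ 1461
875^4 ≡ 1461^2 = 2134521 ≡ 1666
875^8 ≡ 1666^2 = 2775556 ≡ 1536
875^16 ≡ 1536^2 = 2359296 ≡ 1379
875^32 ≡ 1379^2 = 1901641 ≡ 1699
875^64 ≡ 1699^2 = 2886601 ≡ 50
875^128 ≡ 50^2 = 2500
875^256 ≡ 2500^2 = 6250000 ≡ 604
875^512 ≡ 604^2 = 364816 ≡ 1053
875^1024 ≡ 1053^2 = 1108809 ≡ 1818
875^2048 ≡ 1818^2 = 3305124 ≡ 2470
2495 = 2048 + 256 + 128 + 32 + 16 + 8 + 4 + 2 + 1, so 875^2495 ≡ 2470·604·2500·1699·1379·1536·1666·1461·875 ≡ 599 (mod 2617)
R · y^e mod p:
2386^2 = 5692996 ≡ 1021
2386^4 ≡ 1021^2 = 1042441 ≡ 875
2386^8 ≡ 875^2 = 765625 ≡ 1461
2386^16 ≡ 1461^2 = 2134521 ≡ 1666
2386^32 ≡ 1666^2 = 2775556 ≡ 1536
2386^64 ≡ 1536^2 = 2359296 ≡ 1379
2386^128 ≡ 1379^2 = 1901641 ≡ 1699
2386^256 ≡ 1699^2 = 2886601 ≡ 50
334 = 256 + 64 + 8 + 4 + 2, so 2386^334 ≡ 50·1379·1461·875·1021 ≡ 1761 (mod 2617)
2173·1761 = 3826653 ≡ 599 (mod 2617)
599 ≡ 599 (mod 2617); signature holds.

verifies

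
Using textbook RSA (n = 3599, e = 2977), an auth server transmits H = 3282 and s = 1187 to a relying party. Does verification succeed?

Squares mod 3599: s^1≡1187, s^2≡1760, s^4≡2460, s^8≡1681, s^16≡546, s^32≡2998, s^64≡1301, s^128≡1071, s^256≡2559, s^512≡1900, s^1024≡203, s^2048≡1620
2977 = 2048 + 512 + 256 + 128 + 32 + 1, so s^2977 ≡ 1620·1900·2559·1071·2998·1187 ≡ 2844 (mod 3599)
s^2977 mod 3599 = 2844, but H = 3282.

fails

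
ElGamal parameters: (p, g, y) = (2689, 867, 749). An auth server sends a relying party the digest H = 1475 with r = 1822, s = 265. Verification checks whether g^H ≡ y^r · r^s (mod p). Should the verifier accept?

accept

Left side g^H mod p:
867^1475 mod 2689 = 523
Right side y^r · r^s mod p:
749^1822 mod 2689 = 1689
1822^265 mod 2689 = 825
1689·825 = 1393425 ≡ 523 (mod 2689)
523 ≡ 523 (mod 2689), so the signature is genuine.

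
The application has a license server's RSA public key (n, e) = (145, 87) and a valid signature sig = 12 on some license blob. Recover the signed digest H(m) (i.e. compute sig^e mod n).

sig^2 ≡ 12^2 = 144
sig^4 ≡ 144^2 = 20736 ≡ 1
sig^8 ≡ 1^2 = 1
sig^16 ≡ 1^2 = 1
sig^32 ≡ 1^2 = 1
sig^64 ≡ 1^2 = 1
87 = 64 + 16 + 4 + 2 + 1, so sig^87 ≡ 1·1·1·144·12 ≡ 133 (mod 145)

133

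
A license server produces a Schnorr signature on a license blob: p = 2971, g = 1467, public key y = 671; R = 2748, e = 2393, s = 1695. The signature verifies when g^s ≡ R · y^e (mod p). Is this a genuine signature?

g^s mod p:
1467^1695 mod 2971 = 858
R · y^e mod p:
671^2393 mod 2971 = 1888
2748·1888 = 5188224 ≡ 858 (mod 2971)
858 ≡ 858 (mod 2971); signature holds.

genuine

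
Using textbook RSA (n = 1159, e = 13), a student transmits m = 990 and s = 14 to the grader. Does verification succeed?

passes

s^2 ≡ 14^2 = 196
s^4 ≡ 196^2 = 38416 ≡ 169
s^8 ≡ 169^2 = 28561 ≡ 745
13 = 8 + 4 + 1, so s^13 ≡ 745·169·14 ≡ 990 (mod 1159)
s^13 mod 1159 = 990 matches m.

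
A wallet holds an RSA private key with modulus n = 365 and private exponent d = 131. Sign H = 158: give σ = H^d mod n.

H^2 ≡ 158^2 = 24964 ≡ 144
H^4 ≡ 144^2 = 20736 ≡ 296
H^8 ≡ 296^2 = 87616 ≡ 16
H^16 ≡ 16^2 = 256
H^32 ≡ 256^2 = 65536 ≡ 201
H^64 ≡ 201^2 = 40401 ≡ 251
H^128 ≡ 251^2 = 63001 ≡ 221
131 = 128 + 2 + 1, so H^131 ≡ 221·144·158 ≡ 317 (mod 365)

317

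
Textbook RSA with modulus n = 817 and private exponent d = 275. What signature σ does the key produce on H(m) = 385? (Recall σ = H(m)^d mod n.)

47

(H(m))^2 ≡ 385^2 = 148225 ≡ 348
(H(m))^4 ≡ 348^2 = 121104 ≡ 188
(H(m))^8 ≡ 188^2 = 35344 ≡ 213
(H(m))^16 ≡ 213^2 = 45369 ≡ 434
(H(m))^32 ≡ 434^2 = 188356 ≡ 446
(H(m))^64 ≡ 446^2 = 198916 ≡ 385
(H(m))^128 ≡ 385^2 = 148225 ≡ 348
(H(m))^256 ≡ 348^2 = 121104 ≡ 188
275 = 256 + 16 + 2 + 1, so (H(m))^275 ≡ 188·434·348·385 ≡ 47 (mod 817)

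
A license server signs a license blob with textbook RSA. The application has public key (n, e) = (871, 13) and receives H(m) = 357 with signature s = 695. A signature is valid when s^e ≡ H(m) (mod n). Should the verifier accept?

accept

s^2 ≡ 695^2 = 483025 ≡ 491
s^4 ≡ 491^2 = 241081 ≡ 685
s^8 ≡ 685^2 = 469225 ≡ 627
13 = 8 + 4 + 1, so s^13 ≡ 627·685·695 ≡ 357 (mod 871)
s^13 mod 871 = 357 matches H(m).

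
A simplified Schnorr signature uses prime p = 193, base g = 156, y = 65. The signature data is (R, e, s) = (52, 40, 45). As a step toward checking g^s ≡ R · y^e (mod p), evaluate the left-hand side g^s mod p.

154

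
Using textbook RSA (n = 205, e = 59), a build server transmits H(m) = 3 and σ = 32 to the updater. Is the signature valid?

σ^2 ≡ 32^2 = 1024 ≡ 204
σ^4 ≡ 204^2 = 41616 ≡ 1
σ^8 ≡ 1^2 = 1
σ^16 ≡ 1^2 = 1
σ^32 ≡ 1^2 = 1
59 = 32 + 16 + 8 + 2 + 1, so σ^59 ≡ 1·1·1·204·32 ≡ 173 (mod 205)
173 ≠ 3, so verification fails.

invalid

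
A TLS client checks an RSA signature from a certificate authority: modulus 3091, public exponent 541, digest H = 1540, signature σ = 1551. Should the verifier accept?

Squares mod 3091: σ^1≡1551, σ^2≡803, σ^4≡1881, σ^8≡2057, σ^16≡2761, σ^32≡715, σ^64≡1210, σ^128≡2057, σ^256≡2761, σ^512≡715
541 = 512 + 16 + 8 + 4 + 1, so σ^541 ≡ 715·2761·2057·1881·1551 ≡ 1540 (mod 3091)
1540 = H, so the signature checks out.

accept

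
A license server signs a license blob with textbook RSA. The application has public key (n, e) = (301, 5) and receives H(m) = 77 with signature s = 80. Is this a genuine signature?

s^2 ≡ 80^2 = 6400 ≡ 79
s^4 ≡ 79^2 = 6241 ≡ 221
5 = 4 + 1, so s^5 ≡ 221·80 ≡ 222 (mod 301)
222 ≠ 77, so verification fails.

forged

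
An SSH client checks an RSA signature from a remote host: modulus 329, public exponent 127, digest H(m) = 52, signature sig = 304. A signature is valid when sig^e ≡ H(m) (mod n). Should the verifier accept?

accept

sig^2 ≡ 304^2 = 92416 ≡ 296
sig^4 ≡ 296^2 = 87616 ≡ 102
sig^8 ≡ 102^2 = 10404 ≡ 205
sig^16 ≡ 205^2 = 42025 ≡ 242
sig^32 ≡ 242^2 = 58564 ≡ 2
sig^64 ≡ 2^2 = 4
127 = 64 + 32 + 16 + 8 + 4 + 2 + 1, so sig^127 ≡ 4·2·242·205·102·296·304 ≡ 52 (mod 329)
sig^127 mod 329 = 52 matches H(m).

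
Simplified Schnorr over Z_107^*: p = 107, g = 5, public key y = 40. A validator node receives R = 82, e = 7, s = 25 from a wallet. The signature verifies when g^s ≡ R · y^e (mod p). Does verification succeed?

fails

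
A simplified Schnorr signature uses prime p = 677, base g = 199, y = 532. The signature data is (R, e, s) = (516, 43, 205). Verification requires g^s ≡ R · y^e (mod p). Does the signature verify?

g^s mod p:
199^2 = 39601 ≡ 335
199^4 ≡ 335^2 = 112225 ≡ 520
199^8 ≡ 520^2 = 270400 ≡ 277
199^16 ≡ 277^2 = 76729 ≡ 228
199^32 ≡ 228^2 = 51984 ≡ 532
199^64 ≡ 532^2 = 283024 ≡ 38
199^128 ≡ 38^2 = 1444 ≡ 90
205 = 128 + 64 + 8 + 4 + 1, so 199^205 ≡ 90·38·277·520·199 ≡ 424 (mod 677)
R · y^e mod p:
532^2 = 283024 ≡ 38
532^4 ≡ 38^2 = 1444 ≡ 90
532^8 ≡ 90^2 = 8100 ≡ 653
532^16 ≡ 653^2 = 426409 ≡ 576
532^32 ≡ 576^2 = 331776 ≡ 46
43 = 32 + 8 + 2 + 1, so 532^43 ≡ 46·653·38·532 ≡ 195 (mod 677)
516·195 = 100620 ≡ 424 (mod 677)
424 ≡ 424 (mod 677); signature holds.

verifies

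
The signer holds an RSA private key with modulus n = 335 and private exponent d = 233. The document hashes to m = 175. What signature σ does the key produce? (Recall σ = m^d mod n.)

195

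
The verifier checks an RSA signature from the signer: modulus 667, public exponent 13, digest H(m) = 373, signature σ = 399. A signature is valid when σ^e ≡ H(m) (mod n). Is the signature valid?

σ^2 ≡ 399^2 = 159201 ≡ 455
σ^4 ≡ 455^2 = 207025 ≡ 255
σ^8 ≡ 255^2 = 65025 ≡ 326
13 = 8 + 4 + 1, so σ^13 ≡ 326·255·399 ≡ 294 (mod 667)
294 ≠ 373, so verification fails.

invalid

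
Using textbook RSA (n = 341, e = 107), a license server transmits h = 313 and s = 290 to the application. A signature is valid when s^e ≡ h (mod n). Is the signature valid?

valid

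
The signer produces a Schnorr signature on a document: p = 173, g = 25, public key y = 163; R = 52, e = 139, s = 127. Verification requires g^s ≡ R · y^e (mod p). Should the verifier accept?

accept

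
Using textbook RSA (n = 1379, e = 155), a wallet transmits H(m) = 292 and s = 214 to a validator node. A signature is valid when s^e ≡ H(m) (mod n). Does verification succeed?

s^2 ≡ 214^2 = 45796 ≡ 289
s^4 ≡ 289^2 = 83521 ≡ 781
s^8 ≡ 781^2 = 609961 ≡ 443
s^16 ≡ 443^2 = 196249 ≡ 431
s^32 ≡ 431^2 = 185761 ≡ 975
s^64 ≡ 975^2 = 950625 ≡ 494
s^128 ≡ 494^2 = 244036 ≡ 1332
155 = 128 + 16 + 8 + 2 + 1, so s^155 ≡ 1332·431·443·289·214 ≡ 1087 (mod 1379)
1087 ≠ 292, so verification fails.

fails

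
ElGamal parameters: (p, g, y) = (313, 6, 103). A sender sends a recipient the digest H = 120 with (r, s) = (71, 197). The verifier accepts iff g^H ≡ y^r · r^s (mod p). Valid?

Left side g^H mod p:
6^2 = 36
6^4 ≡ 36^2 = 1296 ≡ 44
6^8 ≡ 44^2 = 1936 ≡ 58
6^16 ≡ 58^2 = 3364 ≡ 234
6^32 ≡ 234^2 = 54756 ≡ 294
6^64 ≡ 294^2 = 86436 ≡ 48
120 = 64 + 32 + 16 + 8, so 6^120 ≡ 48·294·234·58 ≡ 234 (mod 313)
Right side y^r · r^s mod p:
103^2 = 10609 ≡ 280
103^4 ≡ 280^2 = 78400 ≡ 150
103^8 ≡ 150^2 = 22500 ≡ 277
103^16 ≡ 277^2 = 76729 ≡ 44
103^32 ≡ 44^2 = 1936 ≡ 58
103^64 ≡ 58^2 = 3364 ≡ 234
71 = 64 + 4 + 2 + 1, so 103^71 ≡ 234·150·280·103 ≡ 58 (mod 313)
71^2 = 5041 ≡ 33
71^4 ≡ 33^2 = 1089 ≡ 150
71^8 ≡ 150^2 = 22500 ≡ 277
71^16 ≡ 277^2 = 76729 ≡ 44
71^32 ≡ 44^2 = 1936 ≡ 58
71^64 ≡ 58^2 = 3364 ≡ 234
71^128 ≡ 234^2 = 54756 ≡ 294
197 = 128 + 64 + 4 + 1, so 71^197 ≡ 294·234·150·71 ≡ 114 (mod 313)
58·114 = 6612 ≡ 39 (mod 313)
234 ≠ 39, so verification fails.

no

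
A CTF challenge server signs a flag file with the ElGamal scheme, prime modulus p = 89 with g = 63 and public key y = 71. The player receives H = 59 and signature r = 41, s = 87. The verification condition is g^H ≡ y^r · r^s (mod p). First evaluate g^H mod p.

63^2 = 3969 ≡ 53
63^4 ≡ 53^2 = 2809 ≡ 50
63^8 ≡ 50^2 = 2500 ≡ 8
63^16 ≡ 8^2 = 64
63^32 ≡ 64^2 = 4096 ≡ 2
59 = 32 + 16 + 8 + 2 + 1, so 63^59 ≡ 2·64·8·53·63 ≡ 23 (mod 89)

23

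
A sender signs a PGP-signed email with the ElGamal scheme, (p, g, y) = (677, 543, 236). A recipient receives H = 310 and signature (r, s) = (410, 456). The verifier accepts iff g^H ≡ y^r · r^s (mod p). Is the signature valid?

invalid

Left side g^H mod p:
543^2 = 294849 ≡ 354
543^4 ≡ 354^2 = 125316 ≡ 71
543^8 ≡ 71^2 = 5041 ≡ 302
543^16 ≡ 302^2 = 91204 ≡ 486
543^32 ≡ 486^2 = 236196 ≡ 600
543^64 ≡ 600^2 = 360000 ≡ 513
543^128 ≡ 513^2 = 263169 ≡ 493
543^256 ≡ 493^2 = 243049 ≡ 6
310 = 256 + 32 + 16 + 4 + 2, so 543^310 ≡ 6·600·486·71·354 ≡ 87 (mod 677)
Right side y^r · r^s mod p:
236^2 = 55696 ≡ 182
236^4 ≡ 182^2 = 33124 ≡ 628
236^8 ≡ 628^2 = 394384 ≡ 370
236^16 ≡ 370^2 = 136900 ≡ 146
236^32 ≡ 146^2 = 21316 ≡ 329
236^64 ≡ 329^2 = 108241 ≡ 598
236^128 ≡ 598^2 = 357604 ≡ 148
236^256 ≡ 148^2 = 21904 ≡ 240
410 = 256 + 128 + 16 + 8 + 2, so 236^410 ≡ 240·148·146·370·182 ≡ 558 (mod 677)
410^2 = 168100 ≡ 204
410^4 ≡ 204^2 = 41616 ≡ 319
410^8 ≡ 319^2 = 101761 ≡ 211
410^16 ≡ 211^2 = 44521 ≡ 516
410^32 ≡ 516^2 = 266256 ≡ 195
410^64 ≡ 195^2 = 38025 ≡ 113
410^128 ≡ 113^2 = 12769 ≡ 583
410^256 ≡ 583^2 = 339889 ≡ 35
456 = 256 + 128 + 64 + 8, so 410^456 ≡ 35·583·113·211 ≡ 520 (mod 677)
558·520 = 290160 ≡ 404 (mod 677)
87 ≠ 404, so verification fails.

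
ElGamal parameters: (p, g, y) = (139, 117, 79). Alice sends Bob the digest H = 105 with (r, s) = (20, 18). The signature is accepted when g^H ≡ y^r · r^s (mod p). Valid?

Left side g^H mod p:
Squares mod 139: 117^1≡117, 117^2≡67, 117^4≡41, 117^8≡13, 117^16≡30, 117^32≡66, 117^64≡47
105 = 64 + 32 + 8 + 1, so 117^105 ≡ 47·66·13·117 ≡ 65 (mod 139)
Right side y^r · r^s mod p:
Squares mod 139: 79^1≡79, 79^2≡125, 79^4≡57, 79^8≡52, 79^16≡63
20 = 16 + 4, so 79^20 ≡ 63·57 ≡ 116 (mod 139)
Squares mod 139: 20^1≡20, 20^2≡122, 20^4≡11, 20^8≡121, 20^16≡46
18 = 16 + 2, so 20^18 ≡ 46·122 ≡ 52 (mod 139)
116·52 = 6032 ≡ 55 (mod 139)
65 ≠ 55, so verification fails.

no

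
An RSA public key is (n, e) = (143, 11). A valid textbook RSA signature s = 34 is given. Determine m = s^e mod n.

Squares mod 143: s^1≡34, s^2≡12, s^4≡1, s^8≡1
11 = 8 + 2 + 1, so s^11 ≡ 1·12·34 ≡ 122 (mod 143)

122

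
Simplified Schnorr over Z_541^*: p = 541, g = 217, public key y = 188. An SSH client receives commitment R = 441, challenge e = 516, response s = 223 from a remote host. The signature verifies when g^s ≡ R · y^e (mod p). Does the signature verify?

g^s mod p:
217^2 = 47089 ≡ 22
217^4 ≡ 22^2 = 484
217^8 ≡ 484^2 = 234256 ≡ 3
217^16 ≡ 3^2 = 9
217^32 ≡ 9^2 = 81
217^64 ≡ 81^2 = 6561 ≡ 69
217^128 ≡ 69^2 = 4761 ≡ 433
223 = 128 + 64 + 16 + 8 + 4 + 2 + 1, so 217^223 ≡ 433·69·9·3·484·22·217 ≡ 240 (mod 541)
R · y^e mod p:
188^2 = 35344 ≡ 179
188^4 ≡ 179^2 = 32041 ≡ 122
188^8 ≡ 122^2 = 14884 ≡ 277
188^16 ≡ 277^2 = 76729 ≡ 448
188^32 ≡ 448^2 = 200704 ≡ 534
188^64 ≡ 534^2 = 285156 ≡ 49
188^128 ≡ 49^2 = 2401 ≡ 237
188^256 ≡ 237^2 = 56169 ≡ 446
188^512 ≡ 446^2 = 198916 ≡ 369
516 = 512 + 4, so 188^516 ≡ 369·122 ≡ 115 (mod 541)
441·115 = 50715 ≡ 402 (mod 541)
240 ≠ 402; the check fails.

does not verify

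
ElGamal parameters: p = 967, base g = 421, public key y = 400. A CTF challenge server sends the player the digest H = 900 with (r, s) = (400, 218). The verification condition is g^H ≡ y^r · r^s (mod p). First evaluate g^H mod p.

873

421^900 mod 967 = 873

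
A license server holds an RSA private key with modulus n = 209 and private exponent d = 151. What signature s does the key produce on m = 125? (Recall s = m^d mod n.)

125

m^2 ≡ 125^2 = 15625 ≡ 159
m^4 ≡ 159^2 = 25281 ≡ 201
m^8 ≡ 201^2 = 40401 ≡ 64
m^16 ≡ 64^2 = 4096 ≡ 125
m^32 ≡ 125^2 = 15625 ≡ 159
m^64 ≡ 159^2 = 25281 ≡ 201
m^128 ≡ 201^2 = 40401 ≡ 64
151 = 128 + 16 + 4 + 2 + 1, so m^151 ≡ 64·125·201·159·125 ≡ 125 (mod 209)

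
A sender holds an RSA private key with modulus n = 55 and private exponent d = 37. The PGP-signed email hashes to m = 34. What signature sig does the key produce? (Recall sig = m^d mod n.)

34

Squares mod 55: m^1≡34, m^2≡1, m^4≡1, m^8≡1, m^16≡1, m^32≡1
37 = 32 + 4 + 1, so m^37 ≡ 1·1·34 ≡ 34 (mod 55)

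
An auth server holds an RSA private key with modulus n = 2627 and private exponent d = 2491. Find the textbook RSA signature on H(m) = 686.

(H(m))^2491 mod 2627 = 2612

2612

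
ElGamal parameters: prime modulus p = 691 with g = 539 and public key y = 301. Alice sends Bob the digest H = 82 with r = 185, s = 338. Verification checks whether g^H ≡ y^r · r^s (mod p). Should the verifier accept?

Left side g^H mod p:
Squares mod 691: 539^1≡539, 539^2≡301, 539^4≡80, 539^8≡181, 539^16≡284, 539^32≡500, 539^64≡549
82 = 64 + 16 + 2, so 539^82 ≡ 549·284·301 ≡ 69 (mod 691)
Right side y^r · r^s mod p:
Squares mod 691: 301^1≡301, 301^2≡80, 301^4≡181, 301^8≡284, 301^16≡500, 301^32≡549, 301^64≡125, 301^128≡423
185 = 128 + 32 + 16 + 8 + 1, so 301^185 ≡ 423·549·500·284·301 ≡ 271 (mod 691)
Squares mod 691: 185^1≡185, 185^2≡366, 185^4≡593, 185^8≡621, 185^16≡63, 185^32≡514, 185^64≡234, 185^128≡167, 185^256≡249
338 = 256 + 64 + 16 + 2, so 185^338 ≡ 249·234·63·366 ≡ 639 (mod 691)
271·639 = 173169 ≡ 419 (mod 691)
69 ≠ 419, so verification fails.

reject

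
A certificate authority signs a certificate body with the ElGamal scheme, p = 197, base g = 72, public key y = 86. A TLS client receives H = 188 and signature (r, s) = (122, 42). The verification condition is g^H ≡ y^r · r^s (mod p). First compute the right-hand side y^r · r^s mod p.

86^2 = 7396 ≡ 107
86^4 ≡ 107^2 = 11449 ≡ 23
86^8 ≡ 23^2 = 529 ≡ 135
86^16 ≡ 135^2 = 18225 ≡ 101
86^32 ≡ 101^2 = 10201 ≡ 154
86^64 ≡ 154^2 = 23716 ≡ 76
122 = 64 + 32 + 16 + 8 + 2, so 86^122 ≡ 76·154·101·135·107 ≡ 155 (mod 197)
122^2 = 14884 ≡ 109
122^4 ≡ 109^2 = 11881 ≡ 61
122^8 ≡ 61^2 = 3721 ≡ 175
122^16 ≡ 175^2 = 30625 ≡ 90
122^32 ≡ 90^2 = 8100 ≡ 23
42 = 32 + 8 + 2, so 122^42 ≡ 23·175·109 ≡ 6 (mod 197)
y^r · r^s ≡ 155·6 = 930 ≡ 142 (mod 197)

142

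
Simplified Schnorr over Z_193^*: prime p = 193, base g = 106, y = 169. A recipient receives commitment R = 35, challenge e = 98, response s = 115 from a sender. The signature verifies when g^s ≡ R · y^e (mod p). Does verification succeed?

passes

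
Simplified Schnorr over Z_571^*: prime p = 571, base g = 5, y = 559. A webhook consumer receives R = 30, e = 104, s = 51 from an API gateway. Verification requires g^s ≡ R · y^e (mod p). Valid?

yes

g^s mod p:
5^2 = 25
5^4 ≡ 25^2 = 625 ≡ 54
5^8 ≡ 54^2 = 2916 ≡ 61
5^16 ≡ 61^2 = 3721 ≡ 295
5^32 ≡ 295^2 = 87025 ≡ 233
51 = 32 + 16 + 2 + 1, so 5^51 ≡ 233·295·25·5 ≡ 38 (mod 571)
R · y^e mod p:
559^2 = 312481 ≡ 144
559^4 ≡ 144^2 = 20736 ≡ 180
559^8 ≡ 180^2 = 32400 ≡ 424
559^16 ≡ 424^2 = 179776 ≡ 482
559^32 ≡ 482^2 = 232324 ≡ 498
559^64 ≡ 498^2 = 248004 ≡ 190
104 = 64 + 32 + 8, so 559^104 ≡ 190·498·424 ≡ 420 (mod 571)
30·420 = 12600 ≡ 38 (mod 571)
38 ≡ 38 (mod 571); signature holds.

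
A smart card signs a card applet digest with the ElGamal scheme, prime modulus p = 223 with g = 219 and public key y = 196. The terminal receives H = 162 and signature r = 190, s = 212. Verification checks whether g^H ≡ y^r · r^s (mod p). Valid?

yes

Left side g^H mod p:
219^162 mod 223 = 98
Right side y^r · r^s mod p:
196^190 mod 223 = 28
190^212 mod 223 = 115
28·115 = 3220 ≡ 98 (mod 223)
98 ≡ 98 (mod 223), so the signature is genuine.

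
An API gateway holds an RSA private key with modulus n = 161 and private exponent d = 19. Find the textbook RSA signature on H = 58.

100

H^2 ≡ 58^2 = 3364 ≡ 144
H^4 ≡ 144^2 = 20736 ≡ 128
H^8 ≡ 128^2 = 16384 ≡ 123
H^16 ≡ 123^2 = 15129 ≡ 156
19 = 16 + 2 + 1, so H^19 ≡ 156·144·58 ≡ 100 (mod 161)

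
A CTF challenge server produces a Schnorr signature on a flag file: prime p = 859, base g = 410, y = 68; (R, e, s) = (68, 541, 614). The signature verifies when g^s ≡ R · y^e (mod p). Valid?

yes

g^s mod p:
410^614 mod 859 = 777
R · y^e mod p:
68^541 mod 859 = 782
68·782 = 53176 ≡ 777 (mod 859)
777 ≡ 777 (mod 859); signature holds.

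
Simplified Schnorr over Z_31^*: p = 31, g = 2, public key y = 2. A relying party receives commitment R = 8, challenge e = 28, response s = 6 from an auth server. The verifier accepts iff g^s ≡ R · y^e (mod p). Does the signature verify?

verifies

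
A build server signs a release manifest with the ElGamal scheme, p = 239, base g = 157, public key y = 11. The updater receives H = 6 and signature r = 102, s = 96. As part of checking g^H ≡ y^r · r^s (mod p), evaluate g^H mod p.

25

Squares mod 239: 157^1≡157, 157^2≡32, 157^4≡68
6 = 4 + 2, so 157^6 ≡ 68·32 ≡ 25 (mod 239)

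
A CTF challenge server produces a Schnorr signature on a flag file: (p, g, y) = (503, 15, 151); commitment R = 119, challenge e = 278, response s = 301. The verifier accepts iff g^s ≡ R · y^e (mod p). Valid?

g^s mod p:
15^2 = 225
15^4 ≡ 225^2 = 50625 ≡ 325
15^8 ≡ 325^2 = 105625 ≡ 498
15^16 ≡ 498^2 = 248004 ≡ 25
15^32 ≡ 25^2 = 625 ≡ 122
15^64 ≡ 122^2 = 14884 ≡ 297
15^128 ≡ 297^2 = 88209 ≡ 184
15^256 ≡ 184^2 = 33856 ≡ 155
301 = 256 + 32 + 8 + 4 + 1, so 15^301 ≡ 155·122·498·325·15 ≡ 345 (mod 503)
R · y^e mod p:
151^2 = 22801 ≡ 166
151^4 ≡ 166^2 = 27556 ≡ 394
151^8 ≡ 394^2 = 155236 ≡ 312
151^16 ≡ 312^2 = 97344 ≡ 265
151^32 ≡ 265^2 = 70225 ≡ 308
151^64 ≡ 308^2 = 94864 ≡ 300
151^128 ≡ 300^2 = 90000 ≡ 466
151^256 ≡ 466^2 = 217156 ≡ 363
278 = 256 + 16 + 4 + 2, so 151^278 ≡ 363·265·394·166 ≡ 199 (mod 503)
119·199 = 23681 ≡ 40 (mod 503)
345 ≠ 40; the check fails.

no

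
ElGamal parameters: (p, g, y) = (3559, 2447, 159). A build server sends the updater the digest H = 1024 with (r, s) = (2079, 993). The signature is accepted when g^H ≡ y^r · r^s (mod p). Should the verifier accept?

reject

Left side g^H mod p:
2447^1024 mod 3559 = 824
Right side y^r · r^s mod p:
159^2079 mod 3559 = 2976
2079^993 mod 3559 = 232
2976·232 = 690432 ≡ 3545 (mod 3559)
824 ≠ 3545, so verification fails.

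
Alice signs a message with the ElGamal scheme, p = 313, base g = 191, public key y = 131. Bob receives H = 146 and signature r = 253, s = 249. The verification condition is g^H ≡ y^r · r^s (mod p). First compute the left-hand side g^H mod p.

191^2 = 36481 ≡ 173
191^4 ≡ 173^2 = 29929 ≡ 194
191^8 ≡ 194^2 = 37636 ≡ 76
191^16 ≡ 76^2 = 5776 ≡ 142
191^32 ≡ 142^2 = 20164 ≡ 132
191^64 ≡ 132^2 = 17424 ≡ 209
191^128 ≡ 209^2 = 43681 ≡ 174
146 = 128 + 16 + 2, so 191^146 ≡ 174·142·173 ≡ 156 (mod 313)

156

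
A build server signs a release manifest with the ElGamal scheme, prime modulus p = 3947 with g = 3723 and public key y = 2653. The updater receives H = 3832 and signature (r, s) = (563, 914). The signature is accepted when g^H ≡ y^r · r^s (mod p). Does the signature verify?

verifies

Left side g^H mod p:
3723^3832 mod 3947 = 3694
Right side y^r · r^s mod p:
2653^563 mod 3947 = 207
563^914 mod 3947 = 1753
207·1753 = 362871 ≡ 3694 (mod 3947)
3694 ≡ 3694 (mod 3947), so the signature is genuine.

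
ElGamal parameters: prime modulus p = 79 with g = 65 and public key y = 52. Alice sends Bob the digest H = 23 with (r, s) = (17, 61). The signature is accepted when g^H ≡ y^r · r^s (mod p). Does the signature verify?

does not verify

Left side g^H mod p:
Squares mod 79: 65^1≡65, 65^2≡38, 65^4≡22, 65^8≡10, 65^16≡21
23 = 16 + 4 + 2 + 1, so 65^23 ≡ 21·22·38·65 ≡ 64 (mod 79)
Right side y^r · r^s mod p:
Squares mod 79: 52^1≡52, 52^2≡18, 52^4≡8, 52^8≡64, 52^16≡67
17 = 16 + 1, so 52^17 ≡ 67·52 ≡ 8 (mod 79)
Squares mod 79: 17^1≡17, 17^2≡52, 17^4≡18, 17^8≡8, 17^16≡64, 17^32≡67
61 = 32 + 16 + 8 + 4 + 1, so 17^61 ≡ 67·64·8·18·17 ≡ 57 (mod 79)
8·57 = 456 ≡ 61 (mod 79)
64 ≠ 61, so verification fails.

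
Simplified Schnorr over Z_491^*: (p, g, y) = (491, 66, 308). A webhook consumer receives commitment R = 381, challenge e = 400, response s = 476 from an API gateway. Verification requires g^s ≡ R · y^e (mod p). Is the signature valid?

g^s mod p:
66^2 = 4356 ≡ 428
66^4 ≡ 428^2 = 183184 ≡ 41
66^8 ≡ 41^2 = 1681 ≡ 208
66^16 ≡ 208^2 = 43264 ≡ 56
66^32 ≡ 56^2 = 3136 ≡ 190
66^64 ≡ 190^2 = 36100 ≡ 257
66^128 ≡ 257^2 = 66049 ≡ 255
66^256 ≡ 255^2 = 65025 ≡ 213
476 = 256 + 128 + 64 + 16 + 8 + 4, so 66^476 ≡ 213·255·257·56·208·41 ≡ 183 (mod 491)
R · y^e mod p:
308^2 = 94864 ≡ 101
308^4 ≡ 101^2 = 10201 ≡ 381
308^8 ≡ 381^2 = 145161 ≡ 316
308^16 ≡ 316^2 = 99856 ≡ 183
308^32 ≡ 183^2 = 33489 ≡ 101
308^64 ≡ 101^2 = 10201 ≡ 381
308^128 ≡ 381^2 = 145161 ≡ 316
308^256 ≡ 316^2 = 99856 ≡ 183
400 = 256 + 128 + 16, so 308^400 ≡ 183·316·183 ≡ 1 (mod 491)
381·1 = 381 ≡ 381 (mod 491)
183 ≠ 381; the check fails.

invalid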